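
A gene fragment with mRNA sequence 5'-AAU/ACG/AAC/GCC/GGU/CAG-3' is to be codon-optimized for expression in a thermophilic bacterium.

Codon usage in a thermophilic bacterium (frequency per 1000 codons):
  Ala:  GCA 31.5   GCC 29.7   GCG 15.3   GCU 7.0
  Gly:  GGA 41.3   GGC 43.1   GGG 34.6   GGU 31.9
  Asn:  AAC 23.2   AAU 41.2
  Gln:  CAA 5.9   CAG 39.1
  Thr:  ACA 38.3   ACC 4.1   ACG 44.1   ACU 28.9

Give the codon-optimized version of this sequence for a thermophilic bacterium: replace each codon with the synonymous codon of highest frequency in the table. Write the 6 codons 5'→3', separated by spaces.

AAU ACG AAU GCA GGC CAG

Codon 1 (Asn): best is AAU at 41.2.
Codon 2 (Thr): best is ACG at 44.1.
Codon 3 (Asn): best is AAU at 41.2.
Codon 4 (Ala): best is GCA at 31.5.
Codon 5 (Gly): best is GGC at 43.1.
Codon 6 (Gln): best is CAG at 39.1.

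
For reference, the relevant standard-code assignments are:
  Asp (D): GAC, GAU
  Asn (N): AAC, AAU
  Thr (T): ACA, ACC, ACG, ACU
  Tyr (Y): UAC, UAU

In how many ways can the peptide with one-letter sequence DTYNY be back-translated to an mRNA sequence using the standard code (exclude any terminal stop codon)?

Asp: 2 codons.
Thr: 4 codons.
Tyr: 2 codons.
Asn: 2 codons.
Tyr: 2 codons.
2 × 4 × 2 × 2 × 2 = 64.

64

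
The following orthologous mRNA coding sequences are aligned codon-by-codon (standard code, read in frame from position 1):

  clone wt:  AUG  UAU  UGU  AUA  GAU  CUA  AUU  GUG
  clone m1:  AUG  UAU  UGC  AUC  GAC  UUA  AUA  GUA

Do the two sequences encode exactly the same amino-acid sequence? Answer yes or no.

yes

Codon 1: AUG Met / AUG Met — identical.
Codon 2: UAU Tyr / UAU Tyr — identical.
Codon 3: UGU Cys / UGC Cys — synonymous.
Codon 4: AUA Ile / AUC Ile — synonymous.
Codon 5: GAU Asp / GAC Asp — synonymous.
Codon 6: CUA Leu / UUA Leu — synonymous.
Codon 7: AUU Ile / AUA Ile — synonymous.
Codon 8: GUG Val / GUA Val — synonymous.
Nonsynonymous differences: 0 → same protein.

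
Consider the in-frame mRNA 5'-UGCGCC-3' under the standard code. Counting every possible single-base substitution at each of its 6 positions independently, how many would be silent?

Codon 1 (UGC, Cys): 1 synonymous substitution.
Codon 2 (GCC, Ala): 3 synonymous substitutions.
Total: 1 + 3 = 4.

4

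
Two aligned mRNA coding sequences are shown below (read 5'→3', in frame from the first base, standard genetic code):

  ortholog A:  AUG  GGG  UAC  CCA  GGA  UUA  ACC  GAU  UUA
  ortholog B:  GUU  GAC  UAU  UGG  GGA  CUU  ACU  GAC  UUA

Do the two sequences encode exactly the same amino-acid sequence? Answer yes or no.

Codon 1: AUG Met / GUU Val — nonsynonymous.
Codon 2: GGG Gly / GAC Asp — nonsynonymous.
Codon 3: UAC Tyr / UAU Tyr — synonymous.
Codon 4: CCA Pro / UGG Trp — nonsynonymous.
Codon 5: GGA Gly / GGA Gly — identical.
Codon 6: UUA Leu / CUU Leu — synonymous.
Codon 7: ACC Thr / ACU Thr — synonymous.
Codon 8: GAU Asp / GAC Asp — synonymous.
Codon 9: UUA Leu / UUA Leu — identical.
Nonsynonymous differences: 3 → different protein.

no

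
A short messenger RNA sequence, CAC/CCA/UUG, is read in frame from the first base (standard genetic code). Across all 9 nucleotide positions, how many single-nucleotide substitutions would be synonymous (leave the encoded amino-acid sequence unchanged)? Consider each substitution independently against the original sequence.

Codon 1 (CAC, His): 1 synonymous substitution.
Codon 2 (CCA, Pro): 3 synonymous substitutions.
Codon 3 (UUG, Leu): 2 synonymous substitutions.
Total: 1 + 3 + 2 = 6.

6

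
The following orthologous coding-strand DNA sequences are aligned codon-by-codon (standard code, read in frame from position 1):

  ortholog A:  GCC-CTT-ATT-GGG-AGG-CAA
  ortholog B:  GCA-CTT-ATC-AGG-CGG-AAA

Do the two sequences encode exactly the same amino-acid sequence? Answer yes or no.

Codon 1: GCC Ala / GCA Ala — synonymous.
Codon 2: CTT Leu / CTT Leu — identical.
Codon 3: ATT Ile / ATC Ile — synonymous.
Codon 4: GGG Gly / AGG Arg — nonsynonymous.
Codon 5: AGG Arg / CGG Arg — synonymous.
Codon 6: CAA Gln / AAA Lys — nonsynonymous.
Nonsynonymous differences: 2 → different protein.

no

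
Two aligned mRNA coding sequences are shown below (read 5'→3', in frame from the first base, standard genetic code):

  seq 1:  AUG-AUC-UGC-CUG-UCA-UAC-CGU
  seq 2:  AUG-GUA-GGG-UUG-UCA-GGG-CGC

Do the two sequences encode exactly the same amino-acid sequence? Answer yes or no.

Codon 1: AUG Met / AUG Met — identical.
Codon 2: AUC Ile / GUA Val — nonsynonymous.
Codon 3: UGC Cys / GGG Gly — nonsynonymous.
Codon 4: CUG Leu / UUG Leu — synonymous.
Codon 5: UCA Ser / UCA Ser — identical.
Codon 6: UAC Tyr / GGG Gly — nonsynonymous.
Codon 7: CGU Arg / CGC Arg — synonymous.
Nonsynonymous differences: 3 → different protein.

no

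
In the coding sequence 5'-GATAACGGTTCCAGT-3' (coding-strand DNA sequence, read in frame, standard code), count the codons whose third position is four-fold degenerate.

2

Codon 1 GAT (Asp): third position 2-fold.
Codon 2 AAC (Asn): third position 2-fold.
Codon 3 GGT (Gly): third position 4-fold.
Codon 4 TCC (Ser): third position 4-fold.
Codon 5 AGT (Ser): third position 2-fold.
Four-fold degenerate third positions: 2.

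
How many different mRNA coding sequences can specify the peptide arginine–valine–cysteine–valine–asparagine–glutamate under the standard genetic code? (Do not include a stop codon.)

Arg: 6 codons.
Val: 4 codons.
Cys: 2 codons.
Val: 4 codons.
Asn: 2 codons.
Glu: 2 codons.
6 × 4 × 2 × 4 × 2 × 2 = 768.

768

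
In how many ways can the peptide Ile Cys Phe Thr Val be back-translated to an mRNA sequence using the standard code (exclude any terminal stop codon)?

192

Ile: 3 codons.
Cys: 2 codons.
Phe: 2 codons.
Thr: 4 codons.
Val: 4 codons.
3 × 2 × 2 × 4 × 4 = 192.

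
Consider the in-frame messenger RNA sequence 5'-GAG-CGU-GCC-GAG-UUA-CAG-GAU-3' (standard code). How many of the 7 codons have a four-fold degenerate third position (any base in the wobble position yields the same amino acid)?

2

Codon 1 GAG (Glu): third position 2-fold.
Codon 2 CGU (Arg): third position 4-fold.
Codon 3 GCC (Ala): third position 4-fold.
Codon 4 GAG (Glu): third position 2-fold.
Codon 5 UUA (Leu): third position 2-fold.
Codon 6 CAG (Gln): third position 2-fold.
Codon 7 GAU (Asp): third position 2-fold.
Four-fold degenerate third positions: 2.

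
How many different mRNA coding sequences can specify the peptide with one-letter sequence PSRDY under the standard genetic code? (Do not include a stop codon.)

576

Pro: 4 codons.
Ser: 6 codons.
Arg: 6 codons.
Asp: 2 codons.
Tyr: 2 codons.
4 × 6 × 6 × 2 × 2 = 576.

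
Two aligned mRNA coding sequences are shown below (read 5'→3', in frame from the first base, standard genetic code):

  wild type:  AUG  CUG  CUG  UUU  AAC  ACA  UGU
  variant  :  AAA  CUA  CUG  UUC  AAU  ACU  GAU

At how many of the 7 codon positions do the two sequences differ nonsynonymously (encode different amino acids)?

Codon 1: AUG Met / AAA Lys — nonsynonymous.
Codon 2: CUG Leu / CUA Leu — synonymous.
Codon 3: CUG Leu / CUG Leu — identical.
Codon 4: UUU Phe / UUC Phe — synonymous.
Codon 5: AAC Asn / AAU Asn — synonymous.
Codon 6: ACA Thr / ACU Thr — synonymous.
Codon 7: UGU Cys / GAU Asp — nonsynonymous.
Nonsynonymous differences: 2.

2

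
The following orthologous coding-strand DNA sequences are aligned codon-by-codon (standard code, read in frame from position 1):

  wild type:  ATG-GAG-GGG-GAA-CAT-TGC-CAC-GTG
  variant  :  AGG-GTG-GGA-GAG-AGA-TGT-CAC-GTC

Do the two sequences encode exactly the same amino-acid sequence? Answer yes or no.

Codon 1: ATG Met / AGG Arg — nonsynonymous.
Codon 2: GAG Glu / GTG Val — nonsynonymous.
Codon 3: GGG Gly / GGA Gly — synonymous.
Codon 4: GAA Glu / GAG Glu — synonymous.
Codon 5: CAT His / AGA Arg — nonsynonymous.
Codon 6: TGC Cys / TGT Cys — synonymous.
Codon 7: CAC His / CAC His — identical.
Codon 8: GTG Val / GTC Val — synonymous.
Nonsynonymous differences: 3 → different protein.

no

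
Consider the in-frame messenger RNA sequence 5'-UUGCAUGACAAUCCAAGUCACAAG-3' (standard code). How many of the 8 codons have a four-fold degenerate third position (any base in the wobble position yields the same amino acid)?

Codon 1 UUG (Leu): third position 2-fold.
Codon 2 CAU (His): third position 2-fold.
Codon 3 GAC (Asp): third position 2-fold.
Codon 4 AAU (Asn): third position 2-fold.
Codon 5 CCA (Pro): third position 4-fold.
Codon 6 AGU (Ser): third position 2-fold.
Codon 7 CAC (His): third position 2-fold.
Codon 8 AAG (Lys): third position 2-fold.
Four-fold degenerate third positions: 1.

1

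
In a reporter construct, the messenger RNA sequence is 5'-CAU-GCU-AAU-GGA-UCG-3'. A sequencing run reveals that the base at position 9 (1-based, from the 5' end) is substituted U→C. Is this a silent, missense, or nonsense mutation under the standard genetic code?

silent

Position 9 falls in codon 3: AAU → Asn.
After the substitution the codon is AAC → Asn.
Both encode Asn, so the change is synonymous.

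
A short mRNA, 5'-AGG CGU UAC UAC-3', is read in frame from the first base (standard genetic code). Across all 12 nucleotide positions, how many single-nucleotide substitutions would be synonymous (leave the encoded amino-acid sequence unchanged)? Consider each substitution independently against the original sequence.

Codon 1 (AGG, Arg): 2 synonymous substitutions.
Codon 2 (CGU, Arg): 3 synonymous substitutions.
Codon 3 (UAC, Tyr): 1 synonymous substitution.
Codon 4 (UAC, Tyr): 1 synonymous substitution.
Total: 2 + 3 + 1 + 1 = 7.

7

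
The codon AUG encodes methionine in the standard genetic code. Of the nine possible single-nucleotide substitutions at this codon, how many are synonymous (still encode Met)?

Position 1: none → 0 synonymous.
Position 2: none → 0 synonymous.
Position 3: none → 0 synonymous.
Total: 0 + 0 + 0 = 0.

0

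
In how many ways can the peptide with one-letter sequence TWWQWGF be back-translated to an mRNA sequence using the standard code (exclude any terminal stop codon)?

Thr: 4 codons.
Trp: 1 codon.
Trp: 1 codon.
Gln: 2 codons.
Trp: 1 codon.
Gly: 4 codons.
Phe: 2 codons.
4 × 1 × 1 × 2 × 1 × 4 × 2 = 64.

64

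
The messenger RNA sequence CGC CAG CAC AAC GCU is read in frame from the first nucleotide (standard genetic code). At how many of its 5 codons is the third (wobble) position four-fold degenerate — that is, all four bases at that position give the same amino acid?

2

Codon 1 CGC (Arg): third position 4-fold.
Codon 2 CAG (Gln): third position 2-fold.
Codon 3 CAC (His): third position 2-fold.
Codon 4 AAC (Asn): third position 2-fold.
Codon 5 GCU (Ala): third position 4-fold.
Four-fold degenerate third positions: 2.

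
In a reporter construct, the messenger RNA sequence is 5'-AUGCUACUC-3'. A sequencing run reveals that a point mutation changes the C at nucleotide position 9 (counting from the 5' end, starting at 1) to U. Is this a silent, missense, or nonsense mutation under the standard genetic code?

silent

Position 9 falls in codon 3: CUC → Leu.
After the substitution the codon is CUU → Leu.
Both encode Leu, so the change is synonymous.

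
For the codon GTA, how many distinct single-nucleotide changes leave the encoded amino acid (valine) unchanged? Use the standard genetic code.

3

Position 1: none → 0 synonymous.
Position 2: none → 0 synonymous.
Position 3: GTT, GTC, GTG → 3 synonymous.
Total: 0 + 0 + 3 = 3.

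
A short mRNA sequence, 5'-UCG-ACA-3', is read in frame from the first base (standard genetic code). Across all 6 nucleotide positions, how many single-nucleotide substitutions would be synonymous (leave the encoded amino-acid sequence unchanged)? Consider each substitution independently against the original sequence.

6

Codon 1 (UCG, Ser): 3 synonymous substitutions.
Codon 2 (ACA, Thr): 3 synonymous substitutions.
Total: 3 + 3 = 6.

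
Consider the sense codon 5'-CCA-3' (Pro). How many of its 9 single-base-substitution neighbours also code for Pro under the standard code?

3

Position 1: none → 0 synonymous.
Position 2: none → 0 synonymous.
Position 3: CCT, CCC, CCG → 3 synonymous.
Total: 0 + 0 + 3 = 3.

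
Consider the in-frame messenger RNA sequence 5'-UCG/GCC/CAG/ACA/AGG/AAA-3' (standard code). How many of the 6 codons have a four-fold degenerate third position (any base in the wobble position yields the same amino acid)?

3

Codon 1 UCG (Ser): third position 4-fold.
Codon 2 GCC (Ala): third position 4-fold.
Codon 3 CAG (Gln): third position 2-fold.
Codon 4 ACA (Thr): third position 4-fold.
Codon 5 AGG (Arg): third position 2-fold.
Codon 6 AAA (Lys): third position 2-fold.
Four-fold degenerate third positions: 3.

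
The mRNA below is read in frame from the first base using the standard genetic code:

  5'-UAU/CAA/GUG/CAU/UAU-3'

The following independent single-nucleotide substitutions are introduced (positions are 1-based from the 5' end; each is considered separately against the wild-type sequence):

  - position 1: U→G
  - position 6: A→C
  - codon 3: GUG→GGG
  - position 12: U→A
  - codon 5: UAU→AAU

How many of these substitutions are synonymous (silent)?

Codon 1: UAU (Tyr) → GAU (Asp) — missense.
Codon 2: CAA (Gln) → CAC (His) — missense.
Codon 3: GUG (Val) → GGG (Gly) — missense.
Codon 4: CAU (His) → CAA (Gln) — missense.
Codon 5: UAU (Tyr) → AAU (Asn) — missense.
Synonymous: 0 of 5.

0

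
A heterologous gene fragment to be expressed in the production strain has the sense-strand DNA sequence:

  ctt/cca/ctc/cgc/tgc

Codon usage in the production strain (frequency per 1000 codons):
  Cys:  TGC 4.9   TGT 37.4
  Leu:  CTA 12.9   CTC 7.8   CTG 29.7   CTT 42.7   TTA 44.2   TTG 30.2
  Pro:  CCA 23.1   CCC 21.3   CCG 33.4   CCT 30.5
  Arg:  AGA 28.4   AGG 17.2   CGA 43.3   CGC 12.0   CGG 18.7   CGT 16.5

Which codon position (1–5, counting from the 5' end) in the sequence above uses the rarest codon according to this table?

Codon 1 CTT (Leu): 42.7 per 1000.
Codon 2 CCA (Pro): 23.1 per 1000.
Codon 3 CTC (Leu): 7.8 per 1000.
Codon 4 CGC (Arg): 12.0 per 1000.
Codon 5 TGC (Cys): 4.9 per 1000.
Lowest frequency is 4.9 at codon 5.

5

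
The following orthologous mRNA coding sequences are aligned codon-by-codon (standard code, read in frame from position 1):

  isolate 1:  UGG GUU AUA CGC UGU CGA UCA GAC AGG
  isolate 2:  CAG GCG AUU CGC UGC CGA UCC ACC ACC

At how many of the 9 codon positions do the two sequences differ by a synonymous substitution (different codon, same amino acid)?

Codon 1: UGG Trp / CAG Gln — nonsynonymous.
Codon 2: GUU Val / GCG Ala — nonsynonymous.
Codon 3: AUA Ile / AUU Ile — synonymous.
Codon 4: CGC Arg / CGC Arg — identical.
Codon 5: UGU Cys / UGC Cys — synonymous.
Codon 6: CGA Arg / CGA Arg — identical.
Codon 7: UCA Ser / UCC Ser — synonymous.
Codon 8: GAC Asp / ACC Thr — nonsynonymous.
Codon 9: AGG Arg / ACC Thr — nonsynonymous.
Synonymous differences: 3.

3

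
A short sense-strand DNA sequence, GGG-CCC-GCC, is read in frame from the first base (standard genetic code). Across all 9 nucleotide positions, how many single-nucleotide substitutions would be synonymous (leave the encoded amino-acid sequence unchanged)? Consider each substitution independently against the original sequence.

9

Codon 1 (GGG, Gly): 3 synonymous substitutions.
Codon 2 (CCC, Pro): 3 synonymous substitutions.
Codon 3 (GCC, Ala): 3 synonymous substitutions.
Total: 3 + 3 + 3 = 9.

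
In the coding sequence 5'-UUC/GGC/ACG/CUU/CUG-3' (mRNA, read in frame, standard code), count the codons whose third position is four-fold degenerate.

4

Codon 1 UUC (Phe): third position 2-fold.
Codon 2 GGC (Gly): third position 4-fold.
Codon 3 ACG (Thr): third position 4-fold.
Codon 4 CUU (Leu): third position 4-fold.
Codon 5 CUG (Leu): third position 4-fold.
Four-fold degenerate third positions: 4.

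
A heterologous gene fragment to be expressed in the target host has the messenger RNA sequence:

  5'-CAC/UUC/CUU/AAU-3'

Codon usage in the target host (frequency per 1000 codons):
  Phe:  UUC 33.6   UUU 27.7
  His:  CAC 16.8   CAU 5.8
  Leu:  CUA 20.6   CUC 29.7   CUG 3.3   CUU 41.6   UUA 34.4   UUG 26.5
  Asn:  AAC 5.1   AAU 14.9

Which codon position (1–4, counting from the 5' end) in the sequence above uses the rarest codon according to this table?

4

Codon 1 CAC (His): 16.8 per 1000.
Codon 2 UUC (Phe): 33.6 per 1000.
Codon 3 CUU (Leu): 41.6 per 1000.
Codon 4 AAU (Asn): 14.9 per 1000.
Lowest frequency is 14.9 at codon 4.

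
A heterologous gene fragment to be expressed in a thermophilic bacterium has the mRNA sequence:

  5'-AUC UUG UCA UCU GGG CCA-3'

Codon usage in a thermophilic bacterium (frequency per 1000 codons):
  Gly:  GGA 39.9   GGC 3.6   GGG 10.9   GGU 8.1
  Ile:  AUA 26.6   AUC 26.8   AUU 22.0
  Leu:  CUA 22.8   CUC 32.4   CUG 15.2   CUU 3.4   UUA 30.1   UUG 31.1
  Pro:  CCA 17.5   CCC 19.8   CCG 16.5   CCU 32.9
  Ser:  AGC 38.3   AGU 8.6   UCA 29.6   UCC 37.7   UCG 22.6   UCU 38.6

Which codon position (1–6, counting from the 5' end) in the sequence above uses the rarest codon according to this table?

Codon 1 AUC (Ile): 26.8 per 1000.
Codon 2 UUG (Leu): 31.1 per 1000.
Codon 3 UCA (Ser): 29.6 per 1000.
Codon 4 UCU (Ser): 38.6 per 1000.
Codon 5 GGG (Gly): 10.9 per 1000.
Codon 6 CCA (Pro): 17.5 per 1000.
Lowest frequency is 10.9 at codon 5.

5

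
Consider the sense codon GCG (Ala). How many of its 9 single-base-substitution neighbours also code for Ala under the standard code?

Position 1: none → 0 synonymous.
Position 2: none → 0 synonymous.
Position 3: GCU, GCC, GCA → 3 synonymous.
Total: 0 + 0 + 3 = 3.

3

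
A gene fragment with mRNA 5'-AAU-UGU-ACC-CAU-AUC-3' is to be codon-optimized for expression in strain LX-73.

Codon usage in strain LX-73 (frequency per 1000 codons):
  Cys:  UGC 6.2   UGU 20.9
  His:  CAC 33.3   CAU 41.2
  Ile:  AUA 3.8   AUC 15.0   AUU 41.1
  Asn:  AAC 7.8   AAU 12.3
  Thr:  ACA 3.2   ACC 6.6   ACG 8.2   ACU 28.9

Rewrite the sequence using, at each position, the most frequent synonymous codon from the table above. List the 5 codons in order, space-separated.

Codon 1 (Asn): best is AAU at 12.3.
Codon 2 (Cys): best is UGU at 20.9.
Codon 3 (Thr): best is ACU at 28.9.
Codon 4 (His): best is CAU at 41.2.
Codon 5 (Ile): best is AUU at 41.1.

AAU UGU ACU CAU AUU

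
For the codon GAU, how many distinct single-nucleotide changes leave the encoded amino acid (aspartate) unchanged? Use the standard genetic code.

1

Position 1: none → 0 synonymous.
Position 2: none → 0 synonymous.
Position 3: GAC → 1 synonymous.
Total: 0 + 0 + 1 = 1.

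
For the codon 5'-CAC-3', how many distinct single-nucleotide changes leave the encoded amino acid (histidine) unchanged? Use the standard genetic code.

Position 1: none → 0 synonymous.
Position 2: none → 0 synonymous.
Position 3: CAU → 1 synonymous.
Total: 0 + 0 + 1 = 1.

1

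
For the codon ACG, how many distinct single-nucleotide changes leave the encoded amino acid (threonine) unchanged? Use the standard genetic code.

3

Position 1: none → 0 synonymous.
Position 2: none → 0 synonymous.
Position 3: ACT, ACC, ACA → 3 synonymous.
Total: 0 + 0 + 3 = 3.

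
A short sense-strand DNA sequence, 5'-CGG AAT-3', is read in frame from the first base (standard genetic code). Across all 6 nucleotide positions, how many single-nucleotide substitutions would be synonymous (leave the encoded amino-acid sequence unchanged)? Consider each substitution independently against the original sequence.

Codon 1 (CGG, Arg): 4 synonymous substitutions.
Codon 2 (AAT, Asn): 1 synonymous substitution.
Total: 4 + 1 = 5.

5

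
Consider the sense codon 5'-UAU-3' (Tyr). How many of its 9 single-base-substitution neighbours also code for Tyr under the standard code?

Position 1: none → 0 synonymous.
Position 2: none → 0 synonymous.
Position 3: UAC → 1 synonymous.
Total: 0 + 0 + 1 = 1.

1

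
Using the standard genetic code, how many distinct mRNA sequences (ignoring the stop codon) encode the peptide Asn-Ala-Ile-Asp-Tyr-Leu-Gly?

2304

Asn: 2 codons.
Ala: 4 codons.
Ile: 3 codons.
Asp: 2 codons.
Tyr: 2 codons.
Leu: 6 codons.
Gly: 4 codons.
2 × 4 × 3 × 2 × 2 × 6 × 4 = 2304.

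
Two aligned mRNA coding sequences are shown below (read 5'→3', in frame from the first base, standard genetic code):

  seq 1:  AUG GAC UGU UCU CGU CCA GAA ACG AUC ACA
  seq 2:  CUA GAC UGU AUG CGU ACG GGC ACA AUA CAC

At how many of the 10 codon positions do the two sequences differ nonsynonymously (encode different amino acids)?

5

Codon 1: AUG Met / CUA Leu — nonsynonymous.
Codon 2: GAC Asp / GAC Asp — identical.
Codon 3: UGU Cys / UGU Cys — identical.
Codon 4: UCU Ser / AUG Met — nonsynonymous.
Codon 5: CGU Arg / CGU Arg — identical.
Codon 6: CCA Pro / ACG Thr — nonsynonymous.
Codon 7: GAA Glu / GGC Gly — nonsynonymous.
Codon 8: ACG Thr / ACA Thr — synonymous.
Codon 9: AUC Ile / AUA Ile — synonymous.
Codon 10: ACA Thr / CAC His — nonsynonymous.
Nonsynonymous differences: 5.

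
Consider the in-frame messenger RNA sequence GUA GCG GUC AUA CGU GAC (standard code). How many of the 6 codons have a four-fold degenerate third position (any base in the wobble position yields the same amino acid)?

Codon 1 GUA (Val): third position 4-fold.
Codon 2 GCG (Ala): third position 4-fold.
Codon 3 GUC (Val): third position 4-fold.
Codon 4 AUA (Ile): third position 3-fold.
Codon 5 CGU (Arg): third position 4-fold.
Codon 6 GAC (Asp): third position 2-fold.
Four-fold degenerate third positions: 4.

4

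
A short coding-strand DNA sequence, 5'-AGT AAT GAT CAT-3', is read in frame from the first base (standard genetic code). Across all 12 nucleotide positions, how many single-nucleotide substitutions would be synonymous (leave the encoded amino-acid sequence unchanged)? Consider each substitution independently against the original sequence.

4

Codon 1 (AGT, Ser): 1 synonymous substitution.
Codon 2 (AAT, Asn): 1 synonymous substitution.
Codon 3 (GAT, Asp): 1 synonymous substitution.
Codon 4 (CAT, His): 1 synonymous substitution.
Total: 1 + 1 + 1 + 1 = 4.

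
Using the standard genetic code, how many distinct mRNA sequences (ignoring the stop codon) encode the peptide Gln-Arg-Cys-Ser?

144

Gln: 2 codons.
Arg: 6 codons.
Cys: 2 codons.
Ser: 6 codons.
2 × 6 × 2 × 6 = 144.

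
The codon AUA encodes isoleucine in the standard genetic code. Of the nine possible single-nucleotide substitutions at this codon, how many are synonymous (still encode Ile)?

Position 1: none → 0 synonymous.
Position 2: none → 0 synonymous.
Position 3: AUU, AUC → 2 synonymous.
Total: 0 + 0 + 2 = 2.

2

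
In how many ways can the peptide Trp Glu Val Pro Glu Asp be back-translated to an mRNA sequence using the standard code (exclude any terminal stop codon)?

Trp: 1 codon.
Glu: 2 codons.
Val: 4 codons.
Pro: 4 codons.
Glu: 2 codons.
Asp: 2 codons.
1 × 2 × 4 × 4 × 2 × 2 = 128.

128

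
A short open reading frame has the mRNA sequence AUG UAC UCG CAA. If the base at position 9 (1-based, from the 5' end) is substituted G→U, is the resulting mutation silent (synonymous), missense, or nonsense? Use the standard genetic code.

silent

Position 9 falls in codon 3: UCG → Ser.
After the substitution the codon is UCU → Ser.
Both encode Ser, so the change is synonymous.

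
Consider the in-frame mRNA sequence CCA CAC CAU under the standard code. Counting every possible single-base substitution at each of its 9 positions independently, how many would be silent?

Codon 1 (CCA, Pro): 3 synonymous substitutions.
Codon 2 (CAC, His): 1 synonymous substitution.
Codon 3 (CAU, His): 1 synonymous substitution.
Total: 3 + 1 + 1 = 5.

5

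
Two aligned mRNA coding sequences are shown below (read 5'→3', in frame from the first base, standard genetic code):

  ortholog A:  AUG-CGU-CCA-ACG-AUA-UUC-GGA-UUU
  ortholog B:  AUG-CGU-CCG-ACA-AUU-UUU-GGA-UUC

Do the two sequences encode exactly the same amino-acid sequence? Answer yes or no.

Codon 1: AUG Met / AUG Met — identical.
Codon 2: CGU Arg / CGU Arg — identical.
Codon 3: CCA Pro / CCG Pro — synonymous.
Codon 4: ACG Thr / ACA Thr — synonymous.
Codon 5: AUA Ile / AUU Ile — synonymous.
Codon 6: UUC Phe / UUU Phe — synonymous.
Codon 7: GGA Gly / GGA Gly — identical.
Codon 8: UUU Phe / UUC Phe — synonymous.
Nonsynonymous differences: 0 → same protein.

yes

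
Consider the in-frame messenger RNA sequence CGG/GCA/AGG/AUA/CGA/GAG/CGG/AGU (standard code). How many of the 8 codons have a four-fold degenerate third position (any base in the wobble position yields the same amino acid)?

Codon 1 CGG (Arg): third position 4-fold.
Codon 2 GCA (Ala): third position 4-fold.
Codon 3 AGG (Arg): third position 2-fold.
Codon 4 AUA (Ile): third position 3-fold.
Codon 5 CGA (Arg): third position 4-fold.
Codon 6 GAG (Glu): third position 2-fold.
Codon 7 CGG (Arg): third position 4-fold.
Codon 8 AGU (Ser): third position 2-fold.
Four-fold degenerate third positions: 4.

4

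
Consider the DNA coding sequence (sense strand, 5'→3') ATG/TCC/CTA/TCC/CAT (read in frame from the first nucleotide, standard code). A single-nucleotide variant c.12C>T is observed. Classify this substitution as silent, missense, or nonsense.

silent

Position 12 falls in codon 4: TCC → Ser.
After the substitution the codon is TCT → Ser.
Both encode Ser, so the change is synonymous.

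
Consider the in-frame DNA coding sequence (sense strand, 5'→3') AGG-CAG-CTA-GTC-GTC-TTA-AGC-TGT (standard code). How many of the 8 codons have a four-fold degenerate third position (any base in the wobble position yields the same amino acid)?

Codon 1 AGG (Arg): third position 2-fold.
Codon 2 CAG (Gln): third position 2-fold.
Codon 3 CTA (Leu): third position 4-fold.
Codon 4 GTC (Val): third position 4-fold.
Codon 5 GTC (Val): third position 4-fold.
Codon 6 TTA (Leu): third position 2-fold.
Codon 7 AGC (Ser): third position 2-fold.
Codon 8 TGT (Cys): third position 2-fold.
Four-fold degenerate third positions: 3.

3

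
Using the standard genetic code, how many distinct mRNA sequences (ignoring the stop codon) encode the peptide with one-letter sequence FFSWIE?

144

Phe: 2 codons.
Phe: 2 codons.
Ser: 6 codons.
Trp: 1 codon.
Ile: 3 codons.
Glu: 2 codons.
2 × 2 × 6 × 1 × 3 × 2 = 144.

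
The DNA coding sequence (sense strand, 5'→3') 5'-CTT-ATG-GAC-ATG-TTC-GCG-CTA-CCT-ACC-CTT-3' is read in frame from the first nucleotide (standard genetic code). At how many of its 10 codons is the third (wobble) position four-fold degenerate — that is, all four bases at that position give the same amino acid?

Codon 1 CTT (Leu): third position 4-fold.
Codon 2 ATG (Met): third position 1-fold.
Codon 3 GAC (Asp): third position 2-fold.
Codon 4 ATG (Met): third position 1-fold.
Codon 5 TTC (Phe): third position 2-fold.
Codon 6 GCG (Ala): third position 4-fold.
Codon 7 CTA (Leu): third position 4-fold.
Codon 8 CCT (Pro): third position 4-fold.
Codon 9 ACC (Thr): third position 4-fold.
Codon 10 CTT (Leu): third position 4-fold.
Four-fold degenerate third positions: 6.

6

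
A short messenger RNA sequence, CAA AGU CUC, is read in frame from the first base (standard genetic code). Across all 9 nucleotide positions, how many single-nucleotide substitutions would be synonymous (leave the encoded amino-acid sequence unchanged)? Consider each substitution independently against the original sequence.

Codon 1 (CAA, Gln): 1 synonymous substitution.
Codon 2 (AGU, Ser): 1 synonymous substitution.
Codon 3 (CUC, Leu): 3 synonymous substitutions.
Total: 1 + 1 + 3 = 5.

5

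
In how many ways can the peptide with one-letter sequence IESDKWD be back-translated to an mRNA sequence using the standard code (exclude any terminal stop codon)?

Ile: 3 codons.
Glu: 2 codons.
Ser: 6 codons.
Asp: 2 codons.
Lys: 2 codons.
Trp: 1 codon.
Asp: 2 codons.
3 × 2 × 6 × 2 × 2 × 1 × 2 = 288.

288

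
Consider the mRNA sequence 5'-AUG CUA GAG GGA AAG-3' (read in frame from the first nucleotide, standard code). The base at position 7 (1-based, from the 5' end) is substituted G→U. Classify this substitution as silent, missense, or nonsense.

nonsense

Position 7 falls in codon 3: GAG → Glu.
After the substitution the codon is UAG → Stop.
The new codon is a stop codon, so this is a nonsense mutation.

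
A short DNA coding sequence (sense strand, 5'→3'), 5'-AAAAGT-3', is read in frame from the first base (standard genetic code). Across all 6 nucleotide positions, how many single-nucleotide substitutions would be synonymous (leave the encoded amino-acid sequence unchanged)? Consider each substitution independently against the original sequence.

Codon 1 (AAA, Lys): 1 synonymous substitution.
Codon 2 (AGT, Ser): 1 synonymous substitution.
Total: 1 + 1 = 2.

2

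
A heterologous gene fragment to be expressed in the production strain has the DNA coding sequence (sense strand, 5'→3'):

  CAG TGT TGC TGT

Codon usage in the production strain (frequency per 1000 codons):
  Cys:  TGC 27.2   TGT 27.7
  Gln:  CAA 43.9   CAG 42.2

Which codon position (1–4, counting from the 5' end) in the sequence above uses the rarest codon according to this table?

Codon 1 CAG (Gln): 42.2 per 1000.
Codon 2 TGT (Cys): 27.7 per 1000.
Codon 3 TGC (Cys): 27.2 per 1000.
Codon 4 TGT (Cys): 27.7 per 1000.
Lowest frequency is 27.2 at codon 3.

3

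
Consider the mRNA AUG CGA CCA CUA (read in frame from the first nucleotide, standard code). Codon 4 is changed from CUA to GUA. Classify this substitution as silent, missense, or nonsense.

Position 10 falls in codon 4: CUA → Leu.
After the substitution the codon is GUA → Val.
Leu ≠ Val, so this is a missense mutation.

missense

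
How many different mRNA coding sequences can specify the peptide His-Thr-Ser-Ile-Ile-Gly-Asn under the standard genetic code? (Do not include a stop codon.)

His: 2 codons.
Thr: 4 codons.
Ser: 6 codons.
Ile: 3 codons.
Ile: 3 codons.
Gly: 4 codons.
Asn: 2 codons.
2 × 4 × 6 × 3 × 3 × 4 × 2 = 3456.

3456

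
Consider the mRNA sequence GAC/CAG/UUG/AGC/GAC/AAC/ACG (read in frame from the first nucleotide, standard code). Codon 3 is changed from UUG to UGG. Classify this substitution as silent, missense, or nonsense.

missense

Position 8 falls in codon 3: UUG → Leu.
After the substitution the codon is UGG → Trp.
Leu ≠ Trp, so this is a missense mutation.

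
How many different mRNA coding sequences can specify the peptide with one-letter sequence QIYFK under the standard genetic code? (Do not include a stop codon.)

Gln: 2 codons.
Ile: 3 codons.
Tyr: 2 codons.
Phe: 2 codons.
Lys: 2 codons.
2 × 3 × 2 × 2 × 2 = 48.

48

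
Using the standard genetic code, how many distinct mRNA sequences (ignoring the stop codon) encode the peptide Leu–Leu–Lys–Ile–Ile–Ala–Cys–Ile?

15552

Leu: 6 codons.
Leu: 6 codons.
Lys: 2 codons.
Ile: 3 codons.
Ile: 3 codons.
Ala: 4 codons.
Cys: 2 codons.
Ile: 3 codons.
6 × 6 × 2 × 3 × 3 × 4 × 2 × 3 = 15552.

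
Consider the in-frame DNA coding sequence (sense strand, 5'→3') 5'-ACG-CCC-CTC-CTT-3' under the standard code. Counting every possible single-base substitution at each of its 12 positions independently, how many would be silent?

Codon 1 (ACG, Thr): 3 synonymous substitutions.
Codon 2 (CCC, Pro): 3 synonymous substitutions.
Codon 3 (CTC, Leu): 3 synonymous substitutions.
Codon 4 (CTT, Leu): 3 synonymous substitutions.
Total: 3 + 3 + 3 + 3 = 12.

12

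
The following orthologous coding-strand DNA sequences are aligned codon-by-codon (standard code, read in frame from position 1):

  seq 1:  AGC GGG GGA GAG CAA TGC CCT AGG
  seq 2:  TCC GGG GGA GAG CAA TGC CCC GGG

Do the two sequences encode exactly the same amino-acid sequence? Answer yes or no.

Codon 1: AGC Ser / TCC Ser — synonymous.
Codon 2: GGG Gly / GGG Gly — identical.
Codon 3: GGA Gly / GGA Gly — identical.
Codon 4: GAG Glu / GAG Glu — identical.
Codon 5: CAA Gln / CAA Gln — identical.
Codon 6: TGC Cys / TGC Cys — identical.
Codon 7: CCT Pro / CCC Pro — synonymous.
Codon 8: AGG Arg / GGG Gly — nonsynonymous.
Nonsynonymous differences: 1 → different protein.

no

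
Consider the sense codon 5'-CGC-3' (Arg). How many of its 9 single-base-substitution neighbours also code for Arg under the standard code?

Position 1: none → 0 synonymous.
Position 2: none → 0 synonymous.
Position 3: CGU, CGA, CGG → 3 synonymous.
Total: 0 + 0 + 3 = 3.

3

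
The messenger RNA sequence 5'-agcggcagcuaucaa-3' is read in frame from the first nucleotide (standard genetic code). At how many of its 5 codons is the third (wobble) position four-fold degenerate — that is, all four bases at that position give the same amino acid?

1

Codon 1 AGC (Ser): third position 2-fold.
Codon 2 GGC (Gly): third position 4-fold.
Codon 3 AGC (Ser): third position 2-fold.
Codon 4 UAU (Tyr): third position 2-fold.
Codon 5 CAA (Gln): third position 2-fold.
Four-fold degenerate third positions: 1.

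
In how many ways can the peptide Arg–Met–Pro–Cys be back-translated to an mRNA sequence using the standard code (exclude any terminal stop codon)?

Arg: 6 codons.
Met: 1 codon.
Pro: 4 codons.
Cys: 2 codons.
6 × 1 × 4 × 2 = 48.

48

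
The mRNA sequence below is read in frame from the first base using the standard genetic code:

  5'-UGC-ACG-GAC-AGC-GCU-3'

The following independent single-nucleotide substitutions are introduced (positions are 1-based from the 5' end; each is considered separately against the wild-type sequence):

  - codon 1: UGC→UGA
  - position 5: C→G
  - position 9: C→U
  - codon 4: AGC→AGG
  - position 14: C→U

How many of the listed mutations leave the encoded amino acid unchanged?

Codon 1: UGC (Cys) → UGA (Stop) — nonsense.
Codon 2: ACG (Thr) → AGG (Arg) — missense.
Codon 3: GAC (Asp) → GAU (Asp) — synonymous.
Codon 4: AGC (Ser) → AGG (Arg) — missense.
Codon 5: GCU (Ala) → GUU (Val) — missense.
Synonymous: 1 of 5.

1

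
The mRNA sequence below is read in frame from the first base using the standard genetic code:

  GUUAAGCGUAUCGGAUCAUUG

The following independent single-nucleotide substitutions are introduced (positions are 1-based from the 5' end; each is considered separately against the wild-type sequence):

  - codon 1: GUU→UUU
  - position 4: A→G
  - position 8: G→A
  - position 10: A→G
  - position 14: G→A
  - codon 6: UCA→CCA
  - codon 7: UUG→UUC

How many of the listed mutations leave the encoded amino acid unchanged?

Codon 1: GUU (Val) → UUU (Phe) — missense.
Codon 2: AAG (Lys) → GAG (Glu) — missense.
Codon 3: CGU (Arg) → CAU (His) — missense.
Codon 4: AUC (Ile) → GUC (Val) — missense.
Codon 5: GGA (Gly) → GAA (Glu) — missense.
Codon 6: UCA (Ser) → CCA (Pro) — missense.
Codon 7: UUG (Leu) → UUC (Phe) — missense.
Synonymous: 0 of 7.

0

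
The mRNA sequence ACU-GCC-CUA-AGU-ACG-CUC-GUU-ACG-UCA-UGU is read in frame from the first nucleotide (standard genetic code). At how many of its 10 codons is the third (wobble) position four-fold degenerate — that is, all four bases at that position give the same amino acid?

8

Codon 1 ACU (Thr): third position 4-fold.
Codon 2 GCC (Ala): third position 4-fold.
Codon 3 CUA (Leu): third position 4-fold.
Codon 4 AGU (Ser): third position 2-fold.
Codon 5 ACG (Thr): third position 4-fold.
Codon 6 CUC (Leu): third position 4-fold.
Codon 7 GUU (Val): third position 4-fold.
Codon 8 ACG (Thr): third position 4-fold.
Codon 9 UCA (Ser): third position 4-fold.
Codon 10 UGU (Cys): third position 2-fold.
Four-fold degenerate third positions: 8.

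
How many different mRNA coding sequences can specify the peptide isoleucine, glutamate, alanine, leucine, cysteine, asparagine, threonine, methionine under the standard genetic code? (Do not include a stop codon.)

Ile: 3 codons.
Glu: 2 codons.
Ala: 4 codons.
Leu: 6 codons.
Cys: 2 codons.
Asn: 2 codons.
Thr: 4 codons.
Met: 1 codon.
3 × 2 × 4 × 6 × 2 × 2 × 4 × 1 = 2304.

2304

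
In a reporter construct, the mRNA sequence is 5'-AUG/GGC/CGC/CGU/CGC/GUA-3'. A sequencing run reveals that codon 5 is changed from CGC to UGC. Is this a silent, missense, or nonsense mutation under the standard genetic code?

missense

Position 13 falls in codon 5: CGC → Arg.
After the substitution the codon is UGC → Cys.
Arg ≠ Cys, so this is a missense mutation.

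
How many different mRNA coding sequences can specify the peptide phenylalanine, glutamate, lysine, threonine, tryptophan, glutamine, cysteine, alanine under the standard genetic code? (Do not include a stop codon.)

512

Phe: 2 codons.
Glu: 2 codons.
Lys: 2 codons.
Thr: 4 codons.
Trp: 1 codon.
Gln: 2 codons.
Cys: 2 codons.
Ala: 4 codons.
2 × 2 × 2 × 4 × 1 × 2 × 2 × 4 = 512.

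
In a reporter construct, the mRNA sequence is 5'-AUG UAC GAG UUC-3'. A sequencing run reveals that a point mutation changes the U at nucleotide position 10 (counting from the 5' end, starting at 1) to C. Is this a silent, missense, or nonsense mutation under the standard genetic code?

missense

Position 10 falls in codon 4: UUC → Phe.
After the substitution the codon is CUC → Leu.
Phe ≠ Leu, so this is a missense mutation.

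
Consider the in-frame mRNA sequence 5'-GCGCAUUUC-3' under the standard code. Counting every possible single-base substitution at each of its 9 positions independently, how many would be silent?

5

Codon 1 (GCG, Ala): 3 synonymous substitutions.
Codon 2 (CAU, His): 1 synonymous substitution.
Codon 3 (UUC, Phe): 1 synonymous substitution.
Total: 3 + 1 + 1 = 5.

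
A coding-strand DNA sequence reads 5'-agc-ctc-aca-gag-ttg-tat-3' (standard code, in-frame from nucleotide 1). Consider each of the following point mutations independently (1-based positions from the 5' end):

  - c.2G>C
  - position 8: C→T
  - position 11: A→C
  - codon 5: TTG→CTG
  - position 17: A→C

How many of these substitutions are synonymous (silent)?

1

Codon 1: AGC (Ser) → ACC (Thr) — missense.
Codon 3: ACA (Thr) → ATA (Ile) — missense.
Codon 4: GAG (Glu) → GCG (Ala) — missense.
Codon 5: TTG (Leu) → CTG (Leu) — synonymous.
Codon 6: TAT (Tyr) → TCT (Ser) — missense.
Synonymous: 1 of 5.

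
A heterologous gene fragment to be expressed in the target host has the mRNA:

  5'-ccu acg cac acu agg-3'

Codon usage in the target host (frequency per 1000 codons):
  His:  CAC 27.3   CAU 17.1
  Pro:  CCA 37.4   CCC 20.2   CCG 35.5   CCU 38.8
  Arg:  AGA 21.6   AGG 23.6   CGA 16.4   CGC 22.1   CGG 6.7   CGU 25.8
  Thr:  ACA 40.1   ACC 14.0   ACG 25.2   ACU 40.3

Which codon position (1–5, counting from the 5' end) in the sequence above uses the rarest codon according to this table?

Codon 1 CCU (Pro): 38.8 per 1000.
Codon 2 ACG (Thr): 25.2 per 1000.
Codon 3 CAC (His): 27.3 per 1000.
Codon 4 ACU (Thr): 40.3 per 1000.
Codon 5 AGG (Arg): 23.6 per 1000.
Lowest frequency is 23.6 at codon 5.

5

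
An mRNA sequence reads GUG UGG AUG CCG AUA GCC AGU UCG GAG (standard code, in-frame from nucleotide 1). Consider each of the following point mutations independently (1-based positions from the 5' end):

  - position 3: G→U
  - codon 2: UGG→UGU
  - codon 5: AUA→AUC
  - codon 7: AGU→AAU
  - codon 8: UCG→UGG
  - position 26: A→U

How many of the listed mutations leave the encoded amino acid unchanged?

2

Codon 1: GUG (Val) → GUU (Val) — synonymous.
Codon 2: UGG (Trp) → UGU (Cys) — missense.
Codon 5: AUA (Ile) → AUC (Ile) — synonymous.
Codon 7: AGU (Ser) → AAU (Asn) — missense.
Codon 8: UCG (Ser) → UGG (Trp) — missense.
Codon 9: GAG (Glu) → GUG (Val) — missense.
Synonymous: 2 of 6.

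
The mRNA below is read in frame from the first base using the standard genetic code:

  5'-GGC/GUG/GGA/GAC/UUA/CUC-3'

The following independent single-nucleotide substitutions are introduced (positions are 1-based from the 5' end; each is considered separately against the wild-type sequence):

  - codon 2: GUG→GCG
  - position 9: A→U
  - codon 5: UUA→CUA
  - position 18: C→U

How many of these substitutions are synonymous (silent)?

Codon 2: GUG (Val) → GCG (Ala) — missense.
Codon 3: GGA (Gly) → GGU (Gly) — synonymous.
Codon 5: UUA (Leu) → CUA (Leu) — synonymous.
Codon 6: CUC (Leu) → CUU (Leu) — synonymous.
Synonymous: 3 of 4.

3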